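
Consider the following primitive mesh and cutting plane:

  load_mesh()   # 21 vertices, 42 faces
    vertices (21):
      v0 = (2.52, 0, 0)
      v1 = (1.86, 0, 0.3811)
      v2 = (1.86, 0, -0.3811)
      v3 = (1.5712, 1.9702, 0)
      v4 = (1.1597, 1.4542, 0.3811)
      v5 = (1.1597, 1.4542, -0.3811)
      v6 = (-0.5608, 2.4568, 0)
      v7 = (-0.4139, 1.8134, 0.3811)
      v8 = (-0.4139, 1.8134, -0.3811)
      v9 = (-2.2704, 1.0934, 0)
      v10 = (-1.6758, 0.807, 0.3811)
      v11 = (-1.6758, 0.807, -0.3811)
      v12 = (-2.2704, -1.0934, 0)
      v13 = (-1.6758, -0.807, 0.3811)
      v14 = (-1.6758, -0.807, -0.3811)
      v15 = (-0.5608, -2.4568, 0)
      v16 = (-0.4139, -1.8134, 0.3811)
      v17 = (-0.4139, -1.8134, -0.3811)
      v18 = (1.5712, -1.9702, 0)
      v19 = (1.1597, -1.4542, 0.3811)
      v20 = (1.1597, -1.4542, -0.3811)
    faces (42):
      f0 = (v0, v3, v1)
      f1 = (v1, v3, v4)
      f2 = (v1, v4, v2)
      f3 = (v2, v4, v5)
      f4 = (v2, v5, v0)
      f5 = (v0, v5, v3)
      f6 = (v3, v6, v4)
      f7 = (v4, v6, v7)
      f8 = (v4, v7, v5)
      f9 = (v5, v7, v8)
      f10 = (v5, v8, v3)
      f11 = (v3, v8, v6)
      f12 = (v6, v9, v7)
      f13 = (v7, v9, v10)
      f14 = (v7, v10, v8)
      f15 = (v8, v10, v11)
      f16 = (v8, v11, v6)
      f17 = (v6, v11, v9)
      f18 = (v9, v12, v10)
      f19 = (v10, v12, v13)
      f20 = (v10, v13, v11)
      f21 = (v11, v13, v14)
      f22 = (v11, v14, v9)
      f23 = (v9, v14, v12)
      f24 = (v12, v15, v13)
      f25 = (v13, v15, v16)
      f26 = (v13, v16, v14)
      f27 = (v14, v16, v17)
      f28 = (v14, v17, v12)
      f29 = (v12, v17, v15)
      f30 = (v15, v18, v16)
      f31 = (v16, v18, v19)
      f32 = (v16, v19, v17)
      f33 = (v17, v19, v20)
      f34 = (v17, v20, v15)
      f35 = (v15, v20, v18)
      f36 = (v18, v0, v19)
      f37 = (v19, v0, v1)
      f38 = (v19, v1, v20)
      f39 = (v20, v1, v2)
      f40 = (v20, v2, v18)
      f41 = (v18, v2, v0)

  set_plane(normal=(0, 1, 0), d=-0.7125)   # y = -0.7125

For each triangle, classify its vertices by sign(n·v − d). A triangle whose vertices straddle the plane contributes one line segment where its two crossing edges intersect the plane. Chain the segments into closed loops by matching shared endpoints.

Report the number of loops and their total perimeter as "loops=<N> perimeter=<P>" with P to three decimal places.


loops=2 perimeter=4.461

Straddling triangles (12 of 42):
  (v9,v12,v10) [+-+] → (-2.2704, -0.7125, 0)–(-2.15122, -0.7125, 0.0763844)  len=0.1416
  (v10,v12,v13) [+--] → (-2.15122, -0.7125, 0.0763844)–(-1.6758, -0.7125, 0.3811)  len=0.5647
  (v10,v13,v11) [+-+] → (-1.6758, -0.7125, 0.3811)–(-1.6758, -0.7125, 0.336473)  len=0.0446
  (v11,v13,v14) [+--] → (-1.6758, -0.7125, 0.336473)–(-1.6758, -0.7125, -0.3811)  len=0.7176
  (v11,v14,v9) [+-+] → (-1.6758, -0.7125, -0.3811)–(-1.70537, -0.7125, -0.362149)  len=0.0351
  (v9,v14,v12) [+--] → (-1.70537, -0.7125, -0.362149)–(-2.2704, -0.7125, 0)  len=0.6711
  (v18,v0,v19) [-+-] → (2.17688, -0.7125, 0)–(1.85351, -0.7125, 0.186724)  len=0.3734
  (v19,v0,v1) [-++] → (1.85351, -0.7125, 0.186724)–(1.51688, -0.7125, 0.3811)  len=0.3887
  (v19,v1,v20) [-+-] → (1.51688, -0.7125, 0.3811)–(1.51688, -0.7125, 0.0076524)  len=0.3734
  (v20,v1,v2) [-++] → (1.51688, -0.7125, 0.0076524)–(1.51688, -0.7125, -0.3811)  len=0.3888
  (v20,v2,v18) [-+-] → (1.51688, -0.7125, -0.3811)–(1.75556, -0.7125, -0.24328)  len=0.2756
  (v18,v2,v0) [-++] → (1.75556, -0.7125, -0.24328)–(2.17688, -0.7125, 0)  len=0.4865

Chained into 2 loop(s):
  loop 1: 6 segments, perimeter = 2.1747
  loop 2: 6 segments, perimeter = 2.2864
Total perimeter = 4.461


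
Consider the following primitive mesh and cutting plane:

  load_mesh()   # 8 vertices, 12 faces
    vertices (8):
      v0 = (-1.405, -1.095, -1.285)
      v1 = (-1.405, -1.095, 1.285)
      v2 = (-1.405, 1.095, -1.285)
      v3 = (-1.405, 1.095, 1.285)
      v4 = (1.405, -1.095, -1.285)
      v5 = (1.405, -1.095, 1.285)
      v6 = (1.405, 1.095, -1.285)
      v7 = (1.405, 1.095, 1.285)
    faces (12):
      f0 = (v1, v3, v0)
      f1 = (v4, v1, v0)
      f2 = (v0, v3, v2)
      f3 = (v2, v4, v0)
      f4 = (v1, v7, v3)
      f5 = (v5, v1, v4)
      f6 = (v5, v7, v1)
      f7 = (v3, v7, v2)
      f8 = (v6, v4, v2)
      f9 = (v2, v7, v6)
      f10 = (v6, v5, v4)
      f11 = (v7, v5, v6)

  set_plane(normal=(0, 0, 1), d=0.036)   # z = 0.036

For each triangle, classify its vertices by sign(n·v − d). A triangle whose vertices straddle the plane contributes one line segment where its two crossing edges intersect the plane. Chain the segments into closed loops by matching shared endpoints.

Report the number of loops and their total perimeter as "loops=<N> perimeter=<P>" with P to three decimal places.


Straddling triangles (8 of 12):
  (v1,v3,v0) [++-] → (-1.405, 0.030677, 0.036)–(-1.405, -1.095, 0.036)  len=1.1257
  (v4,v1,v0) [-+-] → (-0.0393619, -1.095, 0.036)–(-1.405, -1.095, 0.036)  len=1.3656
  (v0,v3,v2) [-+-] → (-1.405, 0.030677, 0.036)–(-1.405, 1.095, 0.036)  len=1.0643
  (v5,v1,v4) [++-] → (-0.0393619, -1.095, 0.036)–(1.405, -1.095, 0.036)  len=1.4444
  (v3,v7,v2) [++-] → (0.0393619, 1.095, 0.036)–(-1.405, 1.095, 0.036)  len=1.4444
  (v2,v7,v6) [-+-] → (0.0393619, 1.095, 0.036)–(1.405, 1.095, 0.036)  len=1.3656
  (v6,v5,v4) [-+-] → (1.405, -0.030677, 0.036)–(1.405, -1.095, 0.036)  len=1.0643
  (v7,v5,v6) [++-] → (1.405, -0.030677, 0.036)–(1.405, 1.095, 0.036)  len=1.1257

Chained into 1 loop(s):
  loop 1: 8 segments, perimeter = 10.0000
Total perimeter = 10.000

loops=1 perimeter=10.000


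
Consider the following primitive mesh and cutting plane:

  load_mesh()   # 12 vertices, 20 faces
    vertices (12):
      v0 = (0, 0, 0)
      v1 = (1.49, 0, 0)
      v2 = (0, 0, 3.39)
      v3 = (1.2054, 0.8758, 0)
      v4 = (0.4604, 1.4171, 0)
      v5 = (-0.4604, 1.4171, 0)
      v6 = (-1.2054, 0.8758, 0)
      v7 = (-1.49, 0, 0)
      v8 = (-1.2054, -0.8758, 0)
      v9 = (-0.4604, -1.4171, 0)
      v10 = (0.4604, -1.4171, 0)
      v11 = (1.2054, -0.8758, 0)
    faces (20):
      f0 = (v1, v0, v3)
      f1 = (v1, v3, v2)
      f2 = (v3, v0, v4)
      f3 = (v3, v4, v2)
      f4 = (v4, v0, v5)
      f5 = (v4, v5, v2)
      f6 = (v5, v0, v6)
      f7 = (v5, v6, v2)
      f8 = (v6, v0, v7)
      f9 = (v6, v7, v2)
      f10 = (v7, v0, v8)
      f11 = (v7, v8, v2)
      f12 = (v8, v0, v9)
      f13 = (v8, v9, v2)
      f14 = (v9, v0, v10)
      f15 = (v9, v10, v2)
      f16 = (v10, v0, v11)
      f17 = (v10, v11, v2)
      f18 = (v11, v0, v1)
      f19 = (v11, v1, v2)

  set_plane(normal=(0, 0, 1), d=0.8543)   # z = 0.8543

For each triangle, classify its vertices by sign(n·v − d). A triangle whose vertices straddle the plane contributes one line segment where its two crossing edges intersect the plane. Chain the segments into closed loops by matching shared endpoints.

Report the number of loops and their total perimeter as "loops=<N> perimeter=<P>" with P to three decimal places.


Straddling triangles (10 of 20):
  (v1,v3,v2) [--+] → (0.901632, 0.655093, 0.8543)–(1.11451, 0, 0.8543)  len=0.6888
  (v3,v4,v2) [--+] → (0.344376, 1.05998, 0.8543)–(0.901632, 0.655093, 0.8543)  len=0.6888
  (v4,v5,v2) [--+] → (-0.344376, 1.05998, 0.8543)–(0.344376, 1.05998, 0.8543)  len=0.6888
  (v5,v6,v2) [--+] → (-0.901632, 0.655093, 0.8543)–(-0.344376, 1.05998, 0.8543)  len=0.6888
  (v6,v7,v2) [--+] → (-1.11451, 0, 0.8543)–(-0.901632, 0.655093, 0.8543)  len=0.6888
  (v7,v8,v2) [--+] → (-0.901632, -0.655093, 0.8543)–(-1.11451, 0, 0.8543)  len=0.6888
  (v8,v9,v2) [--+] → (-0.344376, -1.05998, 0.8543)–(-0.901632, -0.655093, 0.8543)  len=0.6888
  (v9,v10,v2) [--+] → (0.344376, -1.05998, 0.8543)–(-0.344376, -1.05998, 0.8543)  len=0.6888
  (v10,v11,v2) [--+] → (0.901632, -0.655093, 0.8543)–(0.344376, -1.05998, 0.8543)  len=0.6888
  (v11,v1,v2) [--+] → (1.11451, 0, 0.8543)–(0.901632, -0.655093, 0.8543)  len=0.6888

Chained into 1 loop(s):
  loop 1: 10 segments, perimeter = 6.8880
Total perimeter = 6.888

loops=1 perimeter=6.888


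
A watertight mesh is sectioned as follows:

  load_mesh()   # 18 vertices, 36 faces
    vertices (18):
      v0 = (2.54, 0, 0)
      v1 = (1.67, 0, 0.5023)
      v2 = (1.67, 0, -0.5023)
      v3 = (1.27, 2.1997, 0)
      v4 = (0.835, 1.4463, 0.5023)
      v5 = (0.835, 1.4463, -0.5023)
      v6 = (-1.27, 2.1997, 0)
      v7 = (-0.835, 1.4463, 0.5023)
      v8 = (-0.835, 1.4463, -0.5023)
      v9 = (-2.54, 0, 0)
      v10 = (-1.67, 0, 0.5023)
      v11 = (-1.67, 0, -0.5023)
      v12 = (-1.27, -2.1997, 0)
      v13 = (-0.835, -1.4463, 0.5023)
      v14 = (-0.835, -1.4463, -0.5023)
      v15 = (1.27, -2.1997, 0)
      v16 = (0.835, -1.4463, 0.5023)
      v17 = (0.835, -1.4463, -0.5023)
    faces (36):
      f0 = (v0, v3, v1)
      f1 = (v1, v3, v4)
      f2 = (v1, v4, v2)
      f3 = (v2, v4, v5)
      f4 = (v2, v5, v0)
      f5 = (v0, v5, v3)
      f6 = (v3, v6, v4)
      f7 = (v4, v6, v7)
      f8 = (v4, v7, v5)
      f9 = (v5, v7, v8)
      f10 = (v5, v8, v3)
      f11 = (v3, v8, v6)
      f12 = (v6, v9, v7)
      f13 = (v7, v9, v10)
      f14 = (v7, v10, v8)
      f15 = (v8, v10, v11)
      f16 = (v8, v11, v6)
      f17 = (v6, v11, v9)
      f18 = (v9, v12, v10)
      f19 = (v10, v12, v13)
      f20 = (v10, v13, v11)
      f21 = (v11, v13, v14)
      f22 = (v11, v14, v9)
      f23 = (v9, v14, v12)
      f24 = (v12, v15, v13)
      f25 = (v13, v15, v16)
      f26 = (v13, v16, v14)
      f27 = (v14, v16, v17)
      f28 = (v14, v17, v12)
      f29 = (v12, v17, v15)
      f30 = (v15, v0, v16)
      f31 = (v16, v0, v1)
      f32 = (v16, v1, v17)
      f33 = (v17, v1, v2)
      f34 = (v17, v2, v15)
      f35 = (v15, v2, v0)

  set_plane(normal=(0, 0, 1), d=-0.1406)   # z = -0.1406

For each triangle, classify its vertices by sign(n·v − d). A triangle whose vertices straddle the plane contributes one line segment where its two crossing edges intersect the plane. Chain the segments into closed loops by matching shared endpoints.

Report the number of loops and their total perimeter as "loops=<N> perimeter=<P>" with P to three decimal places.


Straddling triangles (24 of 36):
  (v1,v4,v2) [++-] → (1.36936, 0.520731, -0.1406)–(1.67, 0, -0.1406)  len=0.6013
  (v2,v4,v5) [-+-] → (1.36936, 0.520731, -0.1406)–(0.835, 1.4463, -0.1406)  len=1.0687
  (v2,v5,v0) [--+] → (2.06275, 0.404837, -0.1406)–(2.29648, 0, -0.1406)  len=0.4675
  (v0,v5,v3) [+-+] → (2.06275, 0.404837, -0.1406)–(1.14824, 1.98881, -0.1406)  len=1.8290
  (v4,v7,v5) [++-] → (0.233727, 1.4463, -0.1406)–(0.835, 1.4463, -0.1406)  len=0.6013
  (v5,v7,v8) [-+-] → (0.233727, 1.4463, -0.1406)–(-0.835, 1.4463, -0.1406)  len=1.0687
  (v5,v8,v3) [--+] → (0.680784, 1.98881, -0.1406)–(1.14824, 1.98881, -0.1406)  len=0.4675
  (v3,v8,v6) [+-+] → (0.680784, 1.98881, -0.1406)–(-1.14824, 1.98881, -0.1406)  len=1.8290
  (v7,v10,v8) [++-] → (-1.13564, 0.925569, -0.1406)–(-0.835, 1.4463, -0.1406)  len=0.6013
  (v8,v10,v11) [-+-] → (-1.13564, 0.925569, -0.1406)–(-1.67, 0, -0.1406)  len=1.0687
  (v8,v11,v6) [--+] → (-1.38196, 1.58398, -0.1406)–(-1.14824, 1.98881, -0.1406)  len=0.4675
  (v6,v11,v9) [+-+] → (-1.38196, 1.58398, -0.1406)–(-2.29648, 0, -0.1406)  len=1.8290
  (v10,v13,v11) [++-] → (-1.36936, -0.520731, -0.1406)–(-1.67, 0, -0.1406)  len=0.6013
  (v11,v13,v14) [-+-] → (-1.36936, -0.520731, -0.1406)–(-0.835, -1.4463, -0.1406)  len=1.0687
  (v11,v14,v9) [--+] → (-2.06275, -0.404837, -0.1406)–(-2.29648, 0, -0.1406)  len=0.4675
  (v9,v14,v12) [+-+] → (-2.06275, -0.404837, -0.1406)–(-1.14824, -1.98881, -0.1406)  len=1.8290
  (v13,v16,v14) [++-] → (-0.233727, -1.4463, -0.1406)–(-0.835, -1.4463, -0.1406)  len=0.6013
  (v14,v16,v17) [-+-] → (-0.233727, -1.4463, -0.1406)–(0.835, -1.4463, -0.1406)  len=1.0687
  (v14,v17,v12) [--+] → (-0.680784, -1.98881, -0.1406)–(-1.14824, -1.98881, -0.1406)  len=0.4675
  (v12,v17,v15) [+-+] → (-0.680784, -1.98881, -0.1406)–(1.14824, -1.98881, -0.1406)  len=1.8290
  (v16,v1,v17) [++-] → (1.13564, -0.925569, -0.1406)–(0.835, -1.4463, -0.1406)  len=0.6013
  (v17,v1,v2) [-+-] → (1.13564, -0.925569, -0.1406)–(1.67, 0, -0.1406)  len=1.0687
  (v17,v2,v15) [--+] → (1.38196, -1.58398, -0.1406)–(1.14824, -1.98881, -0.1406)  len=0.4675
  (v15,v2,v0) [+-+] → (1.38196, -1.58398, -0.1406)–(2.29648, 0, -0.1406)  len=1.8290

Chained into 2 loop(s):
  loop 1: 12 segments, perimeter = 10.0201
  loop 2: 12 segments, perimeter = 13.7789
Total perimeter = 23.799

loops=2 perimeter=23.799


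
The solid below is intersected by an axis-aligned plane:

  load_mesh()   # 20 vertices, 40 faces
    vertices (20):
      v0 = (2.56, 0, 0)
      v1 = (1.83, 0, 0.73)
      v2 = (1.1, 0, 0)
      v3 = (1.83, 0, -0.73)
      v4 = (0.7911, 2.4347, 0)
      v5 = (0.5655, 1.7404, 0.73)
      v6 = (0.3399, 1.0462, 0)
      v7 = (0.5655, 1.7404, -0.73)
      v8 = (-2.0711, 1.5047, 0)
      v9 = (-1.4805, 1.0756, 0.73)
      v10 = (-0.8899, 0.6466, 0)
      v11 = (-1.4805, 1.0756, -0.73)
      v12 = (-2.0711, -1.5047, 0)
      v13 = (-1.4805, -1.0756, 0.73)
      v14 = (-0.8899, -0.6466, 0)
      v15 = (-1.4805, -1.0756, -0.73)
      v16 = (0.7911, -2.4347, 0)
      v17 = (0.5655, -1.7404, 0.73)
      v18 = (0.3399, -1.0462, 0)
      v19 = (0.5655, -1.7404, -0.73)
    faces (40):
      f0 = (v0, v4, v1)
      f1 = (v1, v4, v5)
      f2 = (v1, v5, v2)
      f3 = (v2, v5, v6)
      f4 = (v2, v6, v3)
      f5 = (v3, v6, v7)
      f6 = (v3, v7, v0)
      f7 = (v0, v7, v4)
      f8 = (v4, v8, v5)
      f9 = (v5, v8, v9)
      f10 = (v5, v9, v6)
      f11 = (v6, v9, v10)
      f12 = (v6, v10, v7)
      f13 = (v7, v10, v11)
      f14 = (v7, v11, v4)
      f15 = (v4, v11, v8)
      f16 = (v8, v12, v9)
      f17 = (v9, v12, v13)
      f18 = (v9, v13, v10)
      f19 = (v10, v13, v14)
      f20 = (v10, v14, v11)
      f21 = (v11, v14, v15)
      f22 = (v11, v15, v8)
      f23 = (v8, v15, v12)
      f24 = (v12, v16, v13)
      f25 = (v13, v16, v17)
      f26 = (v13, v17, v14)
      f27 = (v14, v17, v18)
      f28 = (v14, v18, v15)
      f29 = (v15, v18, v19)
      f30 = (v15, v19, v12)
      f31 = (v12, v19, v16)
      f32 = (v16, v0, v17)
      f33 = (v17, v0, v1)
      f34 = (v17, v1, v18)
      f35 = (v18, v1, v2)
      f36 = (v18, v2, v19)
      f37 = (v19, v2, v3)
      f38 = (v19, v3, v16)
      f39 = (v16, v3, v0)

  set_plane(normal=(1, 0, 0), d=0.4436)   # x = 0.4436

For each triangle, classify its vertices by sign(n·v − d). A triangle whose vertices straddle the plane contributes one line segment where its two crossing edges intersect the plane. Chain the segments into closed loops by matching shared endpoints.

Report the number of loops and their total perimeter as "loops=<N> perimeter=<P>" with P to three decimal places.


Straddling triangles (20 of 40):
  (v2,v5,v6) [++-] → (0.4436, 1.3653, 0.335554)–(0.4436, 0.903468, 0)  len=0.5709
  (v2,v6,v3) [+-+] → (0.4436, 0.903468, 0)–(0.4436, 0.973392, -0.0508026)  len=0.0864
  (v3,v6,v7) [+-+] → (0.4436, 0.973392, -0.0508026)–(0.4436, 1.3653, -0.335554)  len=0.4844
  (v4,v8,v5) [+-+] → (0.4436, 2.32179, 0)–(0.4436, 1.7295, 0.696249)  len=0.9141
  (v5,v8,v9) [+--] → (0.4436, 1.7295, 0.696249)–(0.4436, 1.70079, 0.73)  len=0.0443
  (v5,v9,v6) [+--] → (0.4436, 1.70079, 0.73)–(0.4436, 1.3653, 0.335554)  len=0.5178
  (v6,v10,v7) [--+] → (0.4436, 1.64879, -0.668857)–(0.4436, 1.3653, -0.335554)  len=0.4376
  (v7,v10,v11) [+--] → (0.4436, 1.64879, -0.668857)–(0.4436, 1.70079, -0.73)  len=0.0803
  (v7,v11,v4) [+-+] → (0.4436, 1.70079, -0.73)–(0.4436, 2.22679, -0.111672)  len=0.8118
  (v4,v11,v8) [+--] → (0.4436, 2.22679, -0.111672)–(0.4436, 2.32179, 0)  len=0.1466
  (v12,v16,v13) [-+-] → (0.4436, -2.32179, 0)–(0.4436, -2.22679, 0.111672)  len=0.1466
  (v13,v16,v17) [-++] → (0.4436, -2.22679, 0.111672)–(0.4436, -1.70079, 0.73)  len=0.8118
  (v13,v17,v14) [-+-] → (0.4436, -1.70079, 0.73)–(0.4436, -1.64879, 0.668857)  len=0.0803
  (v14,v17,v18) [-+-] → (0.4436, -1.64879, 0.668857)–(0.4436, -1.3653, 0.335554)  len=0.4376
  (v15,v18,v19) [--+] → (0.4436, -1.3653, -0.335554)–(0.4436, -1.70079, -0.73)  len=0.5178
  (v15,v19,v12) [-+-] → (0.4436, -1.70079, -0.73)–(0.4436, -1.7295, -0.696249)  len=0.0443
  (v12,v19,v16) [-++] → (0.4436, -1.7295, -0.696249)–(0.4436, -2.32179, 0)  len=0.9141
  (v17,v1,v18) [++-] → (0.4436, -0.973392, 0.0508026)–(0.4436, -1.3653, 0.335554)  len=0.4844
  (v18,v1,v2) [-++] → (0.4436, -0.973392, 0.0508026)–(0.4436, -0.903468, 0)  len=0.0864
  (v18,v2,v19) [-++] → (0.4436, -0.903468, 0)–(0.4436, -1.3653, -0.335554)  len=0.5709

Chained into 2 loop(s):
  loop 1: 10 segments, perimeter = 4.0942
  loop 2: 10 segments, perimeter = 4.0942
Total perimeter = 8.188

loops=2 perimeter=8.188


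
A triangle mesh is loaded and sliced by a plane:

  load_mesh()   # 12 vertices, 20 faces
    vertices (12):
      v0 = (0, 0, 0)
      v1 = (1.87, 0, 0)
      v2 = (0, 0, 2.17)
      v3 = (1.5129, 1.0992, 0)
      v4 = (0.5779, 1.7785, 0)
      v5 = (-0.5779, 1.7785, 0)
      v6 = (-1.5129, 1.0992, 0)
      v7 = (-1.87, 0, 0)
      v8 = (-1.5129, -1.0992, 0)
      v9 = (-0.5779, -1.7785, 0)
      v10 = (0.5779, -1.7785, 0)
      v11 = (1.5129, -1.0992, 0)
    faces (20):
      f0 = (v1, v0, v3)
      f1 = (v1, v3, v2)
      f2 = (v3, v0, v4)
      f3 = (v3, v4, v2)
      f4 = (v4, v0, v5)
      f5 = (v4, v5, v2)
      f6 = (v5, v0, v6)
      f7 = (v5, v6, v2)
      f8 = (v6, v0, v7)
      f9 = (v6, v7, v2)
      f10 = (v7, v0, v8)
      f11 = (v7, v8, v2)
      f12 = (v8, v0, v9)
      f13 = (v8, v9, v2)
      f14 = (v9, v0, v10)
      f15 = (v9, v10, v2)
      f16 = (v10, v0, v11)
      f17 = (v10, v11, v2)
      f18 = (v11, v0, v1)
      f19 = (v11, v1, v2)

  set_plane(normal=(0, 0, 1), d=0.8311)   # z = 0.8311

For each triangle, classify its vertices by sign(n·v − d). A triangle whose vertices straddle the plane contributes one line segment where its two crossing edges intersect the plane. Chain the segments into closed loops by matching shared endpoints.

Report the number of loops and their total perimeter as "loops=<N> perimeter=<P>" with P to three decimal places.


Straddling triangles (10 of 20):
  (v1,v3,v2) [--+] → (0.933466, 0.678211, 0.8311)–(1.1538, 0, 0.8311)  len=0.7131
  (v3,v4,v2) [--+] → (0.356567, 1.09734, 0.8311)–(0.933466, 0.678211, 0.8311)  len=0.7131
  (v4,v5,v2) [--+] → (-0.356567, 1.09734, 0.8311)–(0.356567, 1.09734, 0.8311)  len=0.7131
  (v5,v6,v2) [--+] → (-0.933466, 0.678211, 0.8311)–(-0.356567, 1.09734, 0.8311)  len=0.7131
  (v6,v7,v2) [--+] → (-1.1538, 0, 0.8311)–(-0.933466, 0.678211, 0.8311)  len=0.7131
  (v7,v8,v2) [--+] → (-0.933466, -0.678211, 0.8311)–(-1.1538, 0, 0.8311)  len=0.7131
  (v8,v9,v2) [--+] → (-0.356567, -1.09734, 0.8311)–(-0.933466, -0.678211, 0.8311)  len=0.7131
  (v9,v10,v2) [--+] → (0.356567, -1.09734, 0.8311)–(-0.356567, -1.09734, 0.8311)  len=0.7131
  (v10,v11,v2) [--+] → (0.933466, -0.678211, 0.8311)–(0.356567, -1.09734, 0.8311)  len=0.7131
  (v11,v1,v2) [--+] → (1.1538, 0, 0.8311)–(0.933466, -0.678211, 0.8311)  len=0.7131

Chained into 1 loop(s):
  loop 1: 10 segments, perimeter = 7.1310
Total perimeter = 7.131

loops=1 perimeter=7.131


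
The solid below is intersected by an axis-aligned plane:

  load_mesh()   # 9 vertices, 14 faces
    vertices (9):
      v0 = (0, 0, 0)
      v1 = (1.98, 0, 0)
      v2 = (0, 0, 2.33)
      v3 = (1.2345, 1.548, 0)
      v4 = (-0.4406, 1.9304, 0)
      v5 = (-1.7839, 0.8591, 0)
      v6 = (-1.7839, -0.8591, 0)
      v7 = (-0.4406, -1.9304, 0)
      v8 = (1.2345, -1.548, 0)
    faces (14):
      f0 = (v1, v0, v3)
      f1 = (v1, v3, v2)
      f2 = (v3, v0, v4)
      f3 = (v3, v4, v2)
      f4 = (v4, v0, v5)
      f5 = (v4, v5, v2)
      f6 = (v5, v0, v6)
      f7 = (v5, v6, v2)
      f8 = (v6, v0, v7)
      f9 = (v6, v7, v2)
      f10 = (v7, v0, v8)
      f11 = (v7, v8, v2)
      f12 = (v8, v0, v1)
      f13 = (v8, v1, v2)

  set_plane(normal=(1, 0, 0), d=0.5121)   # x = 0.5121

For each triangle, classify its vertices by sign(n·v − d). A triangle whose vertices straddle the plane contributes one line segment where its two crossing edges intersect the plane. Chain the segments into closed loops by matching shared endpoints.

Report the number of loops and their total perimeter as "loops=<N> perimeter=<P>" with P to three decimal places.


loops=1 perimeter=8.369

Straddling triangles (8 of 14):
  (v1,v0,v3) [+-+] → (0.5121, 0, 0)–(0.5121, 0.642147, 0)  len=0.6421
  (v1,v3,v2) [++-] → (0.5121, 0.642147, 1.36346)–(0.5121, 0, 1.72738)  len=0.7381
  (v3,v0,v4) [+--] → (0.5121, 0.642147, 0)–(0.5121, 1.71291, 0)  len=1.0708
  (v3,v4,v2) [+--] → (0.5121, 1.71291, 0)–(0.5121, 0.642147, 1.36346)  len=1.7337
  (v7,v0,v8) [--+] → (0.5121, -0.642147, 0)–(0.5121, -1.71291, 0)  len=1.0708
  (v7,v8,v2) [-+-] → (0.5121, -1.71291, 0)–(0.5121, -0.642147, 1.36346)  len=1.7337
  (v8,v0,v1) [+-+] → (0.5121, -0.642147, 0)–(0.5121, 0, 0)  len=0.6421
  (v8,v1,v2) [++-] → (0.5121, 0, 1.72738)–(0.5121, -0.642147, 1.36346)  len=0.7381

Chained into 1 loop(s):
  loop 1: 8 segments, perimeter = 8.3693
Total perimeter = 8.369


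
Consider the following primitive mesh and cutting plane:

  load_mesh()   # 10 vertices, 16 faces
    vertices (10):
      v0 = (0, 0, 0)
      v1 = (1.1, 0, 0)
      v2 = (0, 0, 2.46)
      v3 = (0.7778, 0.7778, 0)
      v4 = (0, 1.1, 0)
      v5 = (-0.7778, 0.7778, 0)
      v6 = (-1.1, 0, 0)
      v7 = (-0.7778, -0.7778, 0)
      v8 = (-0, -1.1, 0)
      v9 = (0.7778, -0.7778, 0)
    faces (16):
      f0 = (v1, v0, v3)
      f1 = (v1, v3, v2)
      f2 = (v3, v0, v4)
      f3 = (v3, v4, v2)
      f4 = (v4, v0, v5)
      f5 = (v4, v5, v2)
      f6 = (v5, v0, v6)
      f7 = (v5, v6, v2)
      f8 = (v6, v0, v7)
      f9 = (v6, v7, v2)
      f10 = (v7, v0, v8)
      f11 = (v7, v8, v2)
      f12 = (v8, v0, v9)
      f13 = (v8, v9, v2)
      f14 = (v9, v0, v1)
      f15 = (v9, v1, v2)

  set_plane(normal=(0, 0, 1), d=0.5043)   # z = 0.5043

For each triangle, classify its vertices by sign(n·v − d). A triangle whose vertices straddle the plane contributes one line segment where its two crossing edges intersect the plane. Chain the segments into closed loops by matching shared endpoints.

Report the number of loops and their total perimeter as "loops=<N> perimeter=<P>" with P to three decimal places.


Straddling triangles (8 of 16):
  (v1,v3,v2) [--+] → (0.618351, 0.618351, 0.5043)–(0.8745, 0, 0.5043)  len=0.6693
  (v3,v4,v2) [--+] → (0, 0.8745, 0.5043)–(0.618351, 0.618351, 0.5043)  len=0.6693
  (v4,v5,v2) [--+] → (-0.618351, 0.618351, 0.5043)–(0, 0.8745, 0.5043)  len=0.6693
  (v5,v6,v2) [--+] → (-0.8745, 0, 0.5043)–(-0.618351, 0.618351, 0.5043)  len=0.6693
  (v6,v7,v2) [--+] → (-0.618351, -0.618351, 0.5043)–(-0.8745, 0, 0.5043)  len=0.6693
  (v7,v8,v2) [--+] → (0, -0.8745, 0.5043)–(-0.618351, -0.618351, 0.5043)  len=0.6693
  (v8,v9,v2) [--+] → (0.618351, -0.618351, 0.5043)–(0, -0.8745, 0.5043)  len=0.6693
  (v9,v1,v2) [--+] → (0.8745, 0, 0.5043)–(0.618351, -0.618351, 0.5043)  len=0.6693

Chained into 1 loop(s):
  loop 1: 8 segments, perimeter = 5.3544
Total perimeter = 5.354

loops=1 perimeter=5.354


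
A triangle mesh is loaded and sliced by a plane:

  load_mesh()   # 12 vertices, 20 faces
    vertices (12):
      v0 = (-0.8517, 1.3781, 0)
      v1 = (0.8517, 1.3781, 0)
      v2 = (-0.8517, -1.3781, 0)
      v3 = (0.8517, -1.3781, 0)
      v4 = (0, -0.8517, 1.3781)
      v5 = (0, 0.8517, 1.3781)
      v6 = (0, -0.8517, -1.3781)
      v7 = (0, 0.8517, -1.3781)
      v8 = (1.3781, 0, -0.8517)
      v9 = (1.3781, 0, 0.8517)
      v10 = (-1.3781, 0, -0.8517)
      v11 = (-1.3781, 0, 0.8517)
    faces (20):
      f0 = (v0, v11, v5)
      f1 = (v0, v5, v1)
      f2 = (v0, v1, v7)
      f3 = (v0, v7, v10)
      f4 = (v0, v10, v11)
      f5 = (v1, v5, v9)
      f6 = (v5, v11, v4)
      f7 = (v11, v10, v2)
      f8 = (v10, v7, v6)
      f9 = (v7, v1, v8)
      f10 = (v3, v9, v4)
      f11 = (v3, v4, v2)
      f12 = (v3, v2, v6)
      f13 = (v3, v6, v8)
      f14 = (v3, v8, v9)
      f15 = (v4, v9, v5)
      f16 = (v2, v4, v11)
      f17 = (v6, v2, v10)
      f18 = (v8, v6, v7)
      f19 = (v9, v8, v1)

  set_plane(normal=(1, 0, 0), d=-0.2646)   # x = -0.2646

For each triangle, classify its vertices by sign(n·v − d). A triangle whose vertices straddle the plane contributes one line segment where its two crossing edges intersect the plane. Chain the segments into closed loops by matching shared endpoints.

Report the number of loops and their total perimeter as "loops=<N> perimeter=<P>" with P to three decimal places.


loops=1 perimeter=8.670

Straddling triangles (10 of 20):
  (v0,v11,v5) [--+] → (-0.2646, 0.688171, 1.27703)–(-0.2646, 1.01524, 0.949962)  len=0.4625
  (v0,v5,v1) [-++] → (-0.2646, 1.01524, 0.949962)–(-0.2646, 1.3781, 0)  len=1.0169
  (v0,v1,v7) [-++] → (-0.2646, 1.3781, 0)–(-0.2646, 1.01524, -0.949962)  len=1.0169
  (v0,v7,v10) [-+-] → (-0.2646, 1.01524, -0.949962)–(-0.2646, 0.688171, -1.27703)  len=0.4625
  (v5,v11,v4) [+-+] → (-0.2646, 0.688171, 1.27703)–(-0.2646, -0.688171, 1.27703)  len=1.3763
  (v10,v7,v6) [-++] → (-0.2646, 0.688171, -1.27703)–(-0.2646, -0.688171, -1.27703)  len=1.3763
  (v3,v4,v2) [++-] → (-0.2646, -1.01524, 0.949962)–(-0.2646, -1.3781, 0)  len=1.0169
  (v3,v2,v6) [+-+] → (-0.2646, -1.3781, 0)–(-0.2646, -1.01524, -0.949962)  len=1.0169
  (v2,v4,v11) [-+-] → (-0.2646, -1.01524, 0.949962)–(-0.2646, -0.688171, 1.27703)  len=0.4625
  (v6,v2,v10) [+--] → (-0.2646, -1.01524, -0.949962)–(-0.2646, -0.688171, -1.27703)  len=0.4625

Chained into 1 loop(s):
  loop 1: 10 segments, perimeter = 8.6705
Total perimeter = 8.670


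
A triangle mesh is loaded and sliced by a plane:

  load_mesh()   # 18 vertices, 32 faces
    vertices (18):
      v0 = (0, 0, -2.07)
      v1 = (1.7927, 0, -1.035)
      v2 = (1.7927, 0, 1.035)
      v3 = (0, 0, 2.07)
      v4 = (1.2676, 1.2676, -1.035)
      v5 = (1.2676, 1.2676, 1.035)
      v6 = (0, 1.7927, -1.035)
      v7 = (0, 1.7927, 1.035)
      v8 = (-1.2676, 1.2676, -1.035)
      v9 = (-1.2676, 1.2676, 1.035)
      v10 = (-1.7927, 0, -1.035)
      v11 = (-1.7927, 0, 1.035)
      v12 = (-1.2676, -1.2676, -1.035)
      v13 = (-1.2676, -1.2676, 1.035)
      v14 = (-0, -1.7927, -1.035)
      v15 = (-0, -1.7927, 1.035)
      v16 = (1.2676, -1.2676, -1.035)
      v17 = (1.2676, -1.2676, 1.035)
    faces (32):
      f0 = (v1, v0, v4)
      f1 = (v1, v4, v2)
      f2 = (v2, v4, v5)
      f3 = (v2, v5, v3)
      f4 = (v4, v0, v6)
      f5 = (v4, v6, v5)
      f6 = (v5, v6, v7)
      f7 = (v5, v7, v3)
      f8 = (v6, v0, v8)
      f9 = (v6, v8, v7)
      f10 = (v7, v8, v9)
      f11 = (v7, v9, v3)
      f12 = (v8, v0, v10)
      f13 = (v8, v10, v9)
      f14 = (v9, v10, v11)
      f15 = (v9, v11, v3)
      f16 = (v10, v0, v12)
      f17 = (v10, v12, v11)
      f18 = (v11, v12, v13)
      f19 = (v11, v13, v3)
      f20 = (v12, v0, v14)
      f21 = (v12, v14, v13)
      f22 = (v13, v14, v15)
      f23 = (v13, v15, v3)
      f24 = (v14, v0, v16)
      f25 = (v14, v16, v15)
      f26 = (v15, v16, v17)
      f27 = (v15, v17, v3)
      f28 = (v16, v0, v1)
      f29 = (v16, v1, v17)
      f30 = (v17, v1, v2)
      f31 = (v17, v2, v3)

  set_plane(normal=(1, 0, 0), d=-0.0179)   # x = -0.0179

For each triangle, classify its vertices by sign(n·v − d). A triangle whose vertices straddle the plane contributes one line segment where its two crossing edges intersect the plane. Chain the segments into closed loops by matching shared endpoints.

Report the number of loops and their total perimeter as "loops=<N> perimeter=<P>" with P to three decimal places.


Straddling triangles (12 of 32):
  (v6,v0,v8) [++-] → (-0.0179, 0.0179, -2.05538)–(-0.0179, 1.78528, -1.035)  len=2.0408
  (v6,v8,v7) [+-+] → (-0.0179, 1.78528, -1.035)–(-0.0179, 1.78528, 1.00577)  len=2.0408
  (v7,v8,v9) [+--] → (-0.0179, 1.78528, 1.00577)–(-0.0179, 1.78528, 1.035)  len=0.0292
  (v7,v9,v3) [+-+] → (-0.0179, 1.78528, 1.035)–(-0.0179, 0.0179, 2.05538)  len=2.0408
  (v8,v0,v10) [-+-] → (-0.0179, 0.0179, -2.05538)–(-0.0179, 0, -2.05967)  len=0.0184
  (v9,v11,v3) [--+] → (-0.0179, 0, 2.05967)–(-0.0179, 0.0179, 2.05538)  len=0.0184
  (v10,v0,v12) [-+-] → (-0.0179, 0, -2.05967)–(-0.0179, -0.0179, -2.05538)  len=0.0184
  (v11,v13,v3) [--+] → (-0.0179, -0.0179, 2.05538)–(-0.0179, 0, 2.05967)  len=0.0184
  (v12,v0,v14) [-++] → (-0.0179, -0.0179, -2.05538)–(-0.0179, -1.78528, -1.035)  len=2.0408
  (v12,v14,v13) [-+-] → (-0.0179, -1.78528, -1.035)–(-0.0179, -1.78528, -1.00577)  len=0.0292
  (v13,v14,v15) [-++] → (-0.0179, -1.78528, -1.00577)–(-0.0179, -1.78528, 1.035)  len=2.0408
  (v13,v15,v3) [-++] → (-0.0179, -1.78528, 1.035)–(-0.0179, -0.0179, 2.05538)  len=2.0408

Chained into 1 loop(s):
  loop 1: 12 segments, perimeter = 12.3768
Total perimeter = 12.377

loops=1 perimeter=12.377


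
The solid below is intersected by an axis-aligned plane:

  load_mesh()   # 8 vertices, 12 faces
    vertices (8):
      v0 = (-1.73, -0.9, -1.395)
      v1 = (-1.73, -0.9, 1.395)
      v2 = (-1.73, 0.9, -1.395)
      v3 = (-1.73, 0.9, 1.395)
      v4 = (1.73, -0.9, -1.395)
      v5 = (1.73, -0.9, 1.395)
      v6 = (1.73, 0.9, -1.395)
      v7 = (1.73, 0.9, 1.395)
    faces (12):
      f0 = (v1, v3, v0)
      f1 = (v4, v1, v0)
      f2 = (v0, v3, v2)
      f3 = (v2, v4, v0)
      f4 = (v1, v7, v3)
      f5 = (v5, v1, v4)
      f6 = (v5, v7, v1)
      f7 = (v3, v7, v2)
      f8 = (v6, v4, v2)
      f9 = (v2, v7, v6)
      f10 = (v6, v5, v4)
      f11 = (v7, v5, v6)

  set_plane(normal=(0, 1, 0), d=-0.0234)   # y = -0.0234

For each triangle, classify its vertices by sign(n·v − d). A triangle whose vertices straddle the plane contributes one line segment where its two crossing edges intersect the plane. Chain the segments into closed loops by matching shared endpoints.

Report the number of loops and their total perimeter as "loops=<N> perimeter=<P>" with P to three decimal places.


Straddling triangles (8 of 12):
  (v1,v3,v0) [-+-] → (-1.73, -0.0234, 1.395)–(-1.73, -0.0234, -0.03627)  len=1.4313
  (v0,v3,v2) [-++] → (-1.73, -0.0234, -0.03627)–(-1.73, -0.0234, -1.395)  len=1.3587
  (v2,v4,v0) [+--] → (0.04498, -0.0234, -1.395)–(-1.73, -0.0234, -1.395)  len=1.7750
  (v1,v7,v3) [-++] → (-0.04498, -0.0234, 1.395)–(-1.73, -0.0234, 1.395)  len=1.6850
  (v5,v7,v1) [-+-] → (1.73, -0.0234, 1.395)–(-0.04498, -0.0234, 1.395)  len=1.7750
  (v6,v4,v2) [+-+] → (1.73, -0.0234, -1.395)–(0.04498, -0.0234, -1.395)  len=1.6850
  (v6,v5,v4) [+--] → (1.73, -0.0234, 0.03627)–(1.73, -0.0234, -1.395)  len=1.4313
  (v7,v5,v6) [+-+] → (1.73, -0.0234, 1.395)–(1.73, -0.0234, 0.03627)  len=1.3587

Chained into 1 loop(s):
  loop 1: 8 segments, perimeter = 12.5000
Total perimeter = 12.500

loops=1 perimeter=12.500


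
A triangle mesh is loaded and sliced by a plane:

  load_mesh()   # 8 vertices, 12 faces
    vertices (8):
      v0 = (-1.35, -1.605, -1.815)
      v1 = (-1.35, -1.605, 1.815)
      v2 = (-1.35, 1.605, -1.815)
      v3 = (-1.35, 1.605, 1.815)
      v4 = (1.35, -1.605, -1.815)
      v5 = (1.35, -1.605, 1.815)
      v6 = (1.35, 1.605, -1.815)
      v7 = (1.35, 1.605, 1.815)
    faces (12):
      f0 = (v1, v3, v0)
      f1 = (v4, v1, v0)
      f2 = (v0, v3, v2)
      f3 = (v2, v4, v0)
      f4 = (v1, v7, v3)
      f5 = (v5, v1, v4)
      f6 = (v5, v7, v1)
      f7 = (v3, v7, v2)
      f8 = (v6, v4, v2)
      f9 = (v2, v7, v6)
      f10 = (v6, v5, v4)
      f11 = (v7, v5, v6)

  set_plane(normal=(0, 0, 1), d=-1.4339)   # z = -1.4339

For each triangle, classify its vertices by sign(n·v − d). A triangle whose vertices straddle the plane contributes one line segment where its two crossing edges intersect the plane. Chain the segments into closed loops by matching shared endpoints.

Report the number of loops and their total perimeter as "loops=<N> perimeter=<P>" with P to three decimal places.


Straddling triangles (8 of 12):
  (v1,v3,v0) [++-] → (-1.35, -1.26799, -1.4339)–(-1.35, -1.605, -1.4339)  len=0.3370
  (v4,v1,v0) [-+-] → (1.06654, -1.605, -1.4339)–(-1.35, -1.605, -1.4339)  len=2.4165
  (v0,v3,v2) [-+-] → (-1.35, -1.26799, -1.4339)–(-1.35, 1.605, -1.4339)  len=2.8730
  (v5,v1,v4) [++-] → (1.06654, -1.605, -1.4339)–(1.35, -1.605, -1.4339)  len=0.2835
  (v3,v7,v2) [++-] → (-1.06654, 1.605, -1.4339)–(-1.35, 1.605, -1.4339)  len=0.2835
  (v2,v7,v6) [-+-] → (-1.06654, 1.605, -1.4339)–(1.35, 1.605, -1.4339)  len=2.4165
  (v6,v5,v4) [-+-] → (1.35, 1.26799, -1.4339)–(1.35, -1.605, -1.4339)  len=2.8730
  (v7,v5,v6) [++-] → (1.35, 1.26799, -1.4339)–(1.35, 1.605, -1.4339)  len=0.3370

Chained into 1 loop(s):
  loop 1: 8 segments, perimeter = 11.8200
Total perimeter = 11.820

loops=1 perimeter=11.820


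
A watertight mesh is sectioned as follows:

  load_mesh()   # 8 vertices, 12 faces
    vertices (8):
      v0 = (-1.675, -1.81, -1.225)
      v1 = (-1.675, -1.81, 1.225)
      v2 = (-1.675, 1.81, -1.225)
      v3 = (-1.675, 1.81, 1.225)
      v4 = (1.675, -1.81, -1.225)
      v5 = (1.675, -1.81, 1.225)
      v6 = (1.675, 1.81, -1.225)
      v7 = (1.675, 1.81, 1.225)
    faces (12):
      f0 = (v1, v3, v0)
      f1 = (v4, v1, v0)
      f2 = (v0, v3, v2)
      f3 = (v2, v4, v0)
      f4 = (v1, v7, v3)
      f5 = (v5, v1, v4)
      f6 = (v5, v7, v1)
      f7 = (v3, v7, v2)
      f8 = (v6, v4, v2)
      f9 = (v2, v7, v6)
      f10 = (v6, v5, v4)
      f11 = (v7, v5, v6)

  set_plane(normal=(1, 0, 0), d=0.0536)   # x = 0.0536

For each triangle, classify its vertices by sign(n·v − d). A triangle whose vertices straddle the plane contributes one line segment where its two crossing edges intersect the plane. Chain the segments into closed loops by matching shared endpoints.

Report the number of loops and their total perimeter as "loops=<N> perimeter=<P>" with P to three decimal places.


Straddling triangles (8 of 12):
  (v4,v1,v0) [+--] → (0.0536, -1.81, -0.0392)–(0.0536, -1.81, -1.225)  len=1.1858
  (v2,v4,v0) [-+-] → (0.0536, -0.05792, -1.225)–(0.0536, -1.81, -1.225)  len=1.7521
  (v1,v7,v3) [-+-] → (0.0536, 0.05792, 1.225)–(0.0536, 1.81, 1.225)  len=1.7521
  (v5,v1,v4) [+-+] → (0.0536, -1.81, 1.225)–(0.0536, -1.81, -0.0392)  len=1.2642
  (v5,v7,v1) [++-] → (0.0536, 0.05792, 1.225)–(0.0536, -1.81, 1.225)  len=1.8679
  (v3,v7,v2) [-+-] → (0.0536, 1.81, 1.225)–(0.0536, 1.81, 0.0392)  len=1.1858
  (v6,v4,v2) [++-] → (0.0536, -0.05792, -1.225)–(0.0536, 1.81, -1.225)  len=1.8679
  (v2,v7,v6) [-++] → (0.0536, 1.81, 0.0392)–(0.0536, 1.81, -1.225)  len=1.2642

Chained into 1 loop(s):
  loop 1: 8 segments, perimeter = 12.1400
Total perimeter = 12.140

loops=1 perimeter=12.140


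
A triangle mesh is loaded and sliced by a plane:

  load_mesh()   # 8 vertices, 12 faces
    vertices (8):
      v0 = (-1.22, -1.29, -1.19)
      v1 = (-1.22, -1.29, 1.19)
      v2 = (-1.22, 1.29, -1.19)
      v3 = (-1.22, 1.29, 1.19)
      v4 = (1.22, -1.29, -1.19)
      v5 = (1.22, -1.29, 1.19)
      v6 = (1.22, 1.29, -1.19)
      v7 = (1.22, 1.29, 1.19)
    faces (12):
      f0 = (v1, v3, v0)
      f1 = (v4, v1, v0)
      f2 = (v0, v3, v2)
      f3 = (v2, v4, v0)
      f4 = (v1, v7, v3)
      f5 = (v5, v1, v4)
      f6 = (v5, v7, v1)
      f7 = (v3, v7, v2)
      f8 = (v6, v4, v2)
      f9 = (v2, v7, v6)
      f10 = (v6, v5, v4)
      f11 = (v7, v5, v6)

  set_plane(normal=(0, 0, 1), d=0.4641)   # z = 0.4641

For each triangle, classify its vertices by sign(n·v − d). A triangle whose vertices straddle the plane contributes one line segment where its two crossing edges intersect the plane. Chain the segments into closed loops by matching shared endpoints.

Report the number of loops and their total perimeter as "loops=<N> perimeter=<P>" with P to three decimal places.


loops=1 perimeter=10.040

Straddling triangles (8 of 12):
  (v1,v3,v0) [++-] → (-1.22, 0.5031, 0.4641)–(-1.22, -1.29, 0.4641)  len=1.7931
  (v4,v1,v0) [-+-] → (-0.4758, -1.29, 0.4641)–(-1.22, -1.29, 0.4641)  len=0.7442
  (v0,v3,v2) [-+-] → (-1.22, 0.5031, 0.4641)–(-1.22, 1.29, 0.4641)  len=0.7869
  (v5,v1,v4) [++-] → (-0.4758, -1.29, 0.4641)–(1.22, -1.29, 0.4641)  len=1.6958
  (v3,v7,v2) [++-] → (0.4758, 1.29, 0.4641)–(-1.22, 1.29, 0.4641)  len=1.6958
  (v2,v7,v6) [-+-] → (0.4758, 1.29, 0.4641)–(1.22, 1.29, 0.4641)  len=0.7442
  (v6,v5,v4) [-+-] → (1.22, -0.5031, 0.4641)–(1.22, -1.29, 0.4641)  len=0.7869
  (v7,v5,v6) [++-] → (1.22, -0.5031, 0.4641)–(1.22, 1.29, 0.4641)  len=1.7931

Chained into 1 loop(s):
  loop 1: 8 segments, perimeter = 10.0400
Total perimeter = 10.040


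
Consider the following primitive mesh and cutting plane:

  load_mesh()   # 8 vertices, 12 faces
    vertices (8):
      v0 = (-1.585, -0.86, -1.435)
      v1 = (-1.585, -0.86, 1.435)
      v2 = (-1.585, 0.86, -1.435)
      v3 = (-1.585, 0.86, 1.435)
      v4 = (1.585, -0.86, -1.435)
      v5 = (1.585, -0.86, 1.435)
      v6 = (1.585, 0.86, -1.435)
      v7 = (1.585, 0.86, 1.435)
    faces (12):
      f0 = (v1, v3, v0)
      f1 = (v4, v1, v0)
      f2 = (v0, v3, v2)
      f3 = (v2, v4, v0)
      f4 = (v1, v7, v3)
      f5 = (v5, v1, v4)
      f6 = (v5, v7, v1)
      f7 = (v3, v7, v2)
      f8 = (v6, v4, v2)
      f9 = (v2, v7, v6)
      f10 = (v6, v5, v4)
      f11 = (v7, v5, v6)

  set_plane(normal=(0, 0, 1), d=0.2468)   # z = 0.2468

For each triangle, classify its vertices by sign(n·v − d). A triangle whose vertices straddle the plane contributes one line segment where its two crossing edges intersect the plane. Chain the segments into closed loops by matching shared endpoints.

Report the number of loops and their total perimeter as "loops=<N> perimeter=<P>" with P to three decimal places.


Straddling triangles (8 of 12):
  (v1,v3,v0) [++-] → (-1.585, 0.147908, 0.2468)–(-1.585, -0.86, 0.2468)  len=1.0079
  (v4,v1,v0) [-+-] → (-0.272598, -0.86, 0.2468)–(-1.585, -0.86, 0.2468)  len=1.3124
  (v0,v3,v2) [-+-] → (-1.585, 0.147908, 0.2468)–(-1.585, 0.86, 0.2468)  len=0.7121
  (v5,v1,v4) [++-] → (-0.272598, -0.86, 0.2468)–(1.585, -0.86, 0.2468)  len=1.8576
  (v3,v7,v2) [++-] → (0.272598, 0.86, 0.2468)–(-1.585, 0.86, 0.2468)  len=1.8576
  (v2,v7,v6) [-+-] → (0.272598, 0.86, 0.2468)–(1.585, 0.86, 0.2468)  len=1.3124
  (v6,v5,v4) [-+-] → (1.585, -0.147908, 0.2468)–(1.585, -0.86, 0.2468)  len=0.7121
  (v7,v5,v6) [++-] → (1.585, -0.147908, 0.2468)–(1.585, 0.86, 0.2468)  len=1.0079

Chained into 1 loop(s):
  loop 1: 8 segments, perimeter = 9.7800
Total perimeter = 9.780

loops=1 perimeter=9.780


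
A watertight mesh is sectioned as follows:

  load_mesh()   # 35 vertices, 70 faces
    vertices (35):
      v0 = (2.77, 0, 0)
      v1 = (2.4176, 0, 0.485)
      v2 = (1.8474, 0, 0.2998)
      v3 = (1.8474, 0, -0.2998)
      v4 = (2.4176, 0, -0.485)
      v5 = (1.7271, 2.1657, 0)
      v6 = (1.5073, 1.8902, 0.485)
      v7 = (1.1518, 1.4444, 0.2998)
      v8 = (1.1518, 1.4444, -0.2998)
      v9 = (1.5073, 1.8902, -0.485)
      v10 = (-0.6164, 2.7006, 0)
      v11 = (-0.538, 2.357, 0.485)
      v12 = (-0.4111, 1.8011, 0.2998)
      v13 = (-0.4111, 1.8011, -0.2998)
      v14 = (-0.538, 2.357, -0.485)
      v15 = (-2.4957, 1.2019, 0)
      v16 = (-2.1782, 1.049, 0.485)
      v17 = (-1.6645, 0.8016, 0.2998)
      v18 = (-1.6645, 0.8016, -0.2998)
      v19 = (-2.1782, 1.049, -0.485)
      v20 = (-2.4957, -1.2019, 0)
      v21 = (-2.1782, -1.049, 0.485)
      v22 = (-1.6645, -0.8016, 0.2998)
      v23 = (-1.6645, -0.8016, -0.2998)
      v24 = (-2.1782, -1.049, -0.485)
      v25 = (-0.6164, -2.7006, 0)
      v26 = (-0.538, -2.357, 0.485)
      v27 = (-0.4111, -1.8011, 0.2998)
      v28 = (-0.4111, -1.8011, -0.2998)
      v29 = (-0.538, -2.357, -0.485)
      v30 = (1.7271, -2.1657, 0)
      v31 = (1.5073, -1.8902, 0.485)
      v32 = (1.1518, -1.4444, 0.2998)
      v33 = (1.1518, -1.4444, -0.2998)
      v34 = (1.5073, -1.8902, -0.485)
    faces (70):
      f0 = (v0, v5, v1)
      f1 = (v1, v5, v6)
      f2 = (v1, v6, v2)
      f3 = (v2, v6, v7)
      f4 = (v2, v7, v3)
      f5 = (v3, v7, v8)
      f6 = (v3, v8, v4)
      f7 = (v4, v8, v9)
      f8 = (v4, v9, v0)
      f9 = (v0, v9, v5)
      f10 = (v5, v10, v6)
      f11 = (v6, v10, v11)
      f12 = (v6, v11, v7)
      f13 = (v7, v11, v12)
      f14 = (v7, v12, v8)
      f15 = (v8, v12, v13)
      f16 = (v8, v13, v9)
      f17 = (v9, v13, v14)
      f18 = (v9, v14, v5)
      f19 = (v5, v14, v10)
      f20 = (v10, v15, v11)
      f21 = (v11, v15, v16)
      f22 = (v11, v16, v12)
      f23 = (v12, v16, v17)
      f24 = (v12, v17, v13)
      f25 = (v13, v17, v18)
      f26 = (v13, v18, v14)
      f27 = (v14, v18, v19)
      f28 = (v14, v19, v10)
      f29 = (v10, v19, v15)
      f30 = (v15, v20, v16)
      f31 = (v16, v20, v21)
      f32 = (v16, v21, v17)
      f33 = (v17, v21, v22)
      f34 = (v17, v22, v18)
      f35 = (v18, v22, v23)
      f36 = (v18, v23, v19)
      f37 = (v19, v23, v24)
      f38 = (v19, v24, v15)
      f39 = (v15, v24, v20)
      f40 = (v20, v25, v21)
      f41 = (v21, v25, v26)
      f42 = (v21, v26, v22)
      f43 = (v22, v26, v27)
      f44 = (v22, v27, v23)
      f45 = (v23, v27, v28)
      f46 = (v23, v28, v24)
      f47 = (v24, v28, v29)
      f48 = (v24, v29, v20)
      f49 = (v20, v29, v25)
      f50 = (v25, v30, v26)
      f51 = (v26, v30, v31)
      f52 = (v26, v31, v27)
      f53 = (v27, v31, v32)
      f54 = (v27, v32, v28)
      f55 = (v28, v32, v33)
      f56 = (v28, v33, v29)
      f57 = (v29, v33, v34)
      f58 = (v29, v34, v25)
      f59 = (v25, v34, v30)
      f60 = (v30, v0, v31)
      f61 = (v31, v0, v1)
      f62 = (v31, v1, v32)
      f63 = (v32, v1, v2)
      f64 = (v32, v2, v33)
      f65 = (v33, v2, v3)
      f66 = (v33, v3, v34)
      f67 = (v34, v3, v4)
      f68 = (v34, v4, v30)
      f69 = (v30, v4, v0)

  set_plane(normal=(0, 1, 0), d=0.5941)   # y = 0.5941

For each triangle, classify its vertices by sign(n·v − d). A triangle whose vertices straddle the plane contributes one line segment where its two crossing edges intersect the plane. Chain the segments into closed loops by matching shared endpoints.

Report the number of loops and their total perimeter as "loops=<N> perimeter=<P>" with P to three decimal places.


Straddling triangles (20 of 70):
  (v0,v5,v1) [-+-] → (2.48391, 0.5941, 0)–(2.22818, 0.5941, 0.351954)  len=0.4351
  (v1,v5,v6) [-++] → (2.22818, 0.5941, 0.351954)–(2.13149, 0.5941, 0.485)  len=0.1645
  (v1,v6,v2) [-+-] → (2.13149, 0.5941, 0.485)–(1.7405, 0.5941, 0.358009)  len=0.4111
  (v2,v6,v7) [-++] → (1.7405, 0.5941, 0.358009)–(1.56129, 0.5941, 0.2998)  len=0.1884
  (v2,v7,v3) [-+-] → (1.56129, 0.5941, 0.2998)–(1.56129, 0.5941, -0.0531769)  len=0.3530
  (v3,v7,v8) [-++] → (1.56129, 0.5941, -0.0531769)–(1.56129, 0.5941, -0.2998)  len=0.2466
  (v3,v8,v4) [-+-] → (1.56129, 0.5941, -0.2998)–(1.89696, 0.5941, -0.408825)  len=0.3529
  (v4,v8,v9) [-++] → (1.89696, 0.5941, -0.408825)–(2.13149, 0.5941, -0.485)  len=0.2466
  (v4,v9,v0) [-+-] → (2.13149, 0.5941, -0.485)–(2.37313, 0.5941, -0.152438)  len=0.4111
  (v0,v9,v5) [-++] → (2.37313, 0.5941, -0.152438)–(2.48391, 0.5941, 0)  len=0.1884
  (v15,v20,v16) [+-+] → (-2.4957, 0.5941, 0)–(-2.24237, 0.5941, 0.386983)  len=0.4625
  (v16,v20,v21) [+--] → (-2.24237, 0.5941, 0.386983)–(-2.1782, 0.5941, 0.485)  len=0.1172
  (v16,v21,v17) [+-+] → (-2.1782, 0.5941, 0.485)–(-1.7221, 0.5941, 0.320566)  len=0.4848
  (v17,v21,v22) [+--] → (-1.7221, 0.5941, 0.320566)–(-1.6645, 0.5941, 0.2998)  len=0.0612
  (v17,v22,v18) [+-+] → (-1.6645, 0.5941, 0.2998)–(-1.6645, 0.5941, -0.222195)  len=0.5220
  (v18,v22,v23) [+--] → (-1.6645, 0.5941, -0.222195)–(-1.6645, 0.5941, -0.2998)  len=0.0776
  (v18,v23,v19) [+-+] → (-1.6645, 0.5941, -0.2998)–(-2.05193, 0.5941, -0.439476)  len=0.4118
  (v19,v23,v24) [+--] → (-2.05193, 0.5941, -0.439476)–(-2.1782, 0.5941, -0.485)  len=0.1342
  (v19,v24,v15) [+-+] → (-2.1782, 0.5941, -0.485)–(-2.40997, 0.5941, -0.130962)  len=0.4232
  (v15,v24,v20) [+--] → (-2.40997, 0.5941, -0.130962)–(-2.4957, 0.5941, 0)  len=0.1565

Chained into 2 loop(s):
  loop 1: 10 segments, perimeter = 2.9977
  loop 2: 10 segments, perimeter = 2.8511
Total perimeter = 5.849

loops=2 perimeter=5.849
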